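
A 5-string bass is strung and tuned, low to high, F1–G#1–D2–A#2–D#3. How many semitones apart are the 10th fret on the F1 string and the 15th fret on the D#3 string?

27 semitones

F1 at fret 10 → D#2 (MIDI 39); D#3 at fret 15 → F#4 (MIDI 66).
39 − 66 = -27, so the two pitches are 27 semitones apart, with F#4 the higher.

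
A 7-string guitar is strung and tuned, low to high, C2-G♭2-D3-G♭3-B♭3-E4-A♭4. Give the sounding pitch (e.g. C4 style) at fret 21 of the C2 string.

A3

Each fret is one semitone, so C2 + 21 = A3.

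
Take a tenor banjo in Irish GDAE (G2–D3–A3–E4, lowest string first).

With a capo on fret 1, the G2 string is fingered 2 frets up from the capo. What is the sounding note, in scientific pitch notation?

A#2

The capo raises the open G2 by 1 semitone to G#2; fretting 2 more gives G2 + 1 + 2 = G2 + 3 semitones = A#2.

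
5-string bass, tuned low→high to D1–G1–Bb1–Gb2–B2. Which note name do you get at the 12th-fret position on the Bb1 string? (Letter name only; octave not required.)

Bb1 is MIDI 34. Adding 12 gives 46; 46 mod 12 = 10, i.e. Bb.

Bb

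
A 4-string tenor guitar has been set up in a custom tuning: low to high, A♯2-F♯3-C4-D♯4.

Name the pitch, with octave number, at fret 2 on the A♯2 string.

A♯2 is MIDI 46. Adding 2 gives 48, which is C3.

C3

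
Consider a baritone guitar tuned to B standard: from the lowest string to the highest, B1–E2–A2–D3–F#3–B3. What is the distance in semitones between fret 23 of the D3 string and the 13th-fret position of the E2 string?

D3 at fret 23 → C#5 (MIDI 73); E2 at fret 13 → F3 (MIDI 53).
73 − 53 = 20, so the two pitches are 20 semitones apart, with C#5 the higher.

20 semitones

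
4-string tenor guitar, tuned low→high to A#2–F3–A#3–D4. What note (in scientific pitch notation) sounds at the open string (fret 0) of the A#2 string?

Fret 0 is the open string itself, so the pitch is just A#2.
(Equivalently spelled Bb2.)

A#2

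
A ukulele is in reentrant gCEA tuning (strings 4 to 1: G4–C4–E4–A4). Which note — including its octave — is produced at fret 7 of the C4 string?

Each fret is one semitone, so C4 + 7 = G4.

G4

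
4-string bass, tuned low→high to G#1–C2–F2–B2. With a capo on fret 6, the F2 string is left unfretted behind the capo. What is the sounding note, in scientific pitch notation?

The capo raises the open F2 by 6 semitones to B2; fretting 0 more gives F2 + 6 + 0 = F2 + 6 semitones = B2.

B2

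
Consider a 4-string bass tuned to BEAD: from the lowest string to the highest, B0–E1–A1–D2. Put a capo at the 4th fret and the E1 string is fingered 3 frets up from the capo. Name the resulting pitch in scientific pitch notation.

B1

The capo raises the open E1 by 4 semitones to G#1; fretting 3 more gives E1 + 4 + 3 = E1 + 7 semitones = B1.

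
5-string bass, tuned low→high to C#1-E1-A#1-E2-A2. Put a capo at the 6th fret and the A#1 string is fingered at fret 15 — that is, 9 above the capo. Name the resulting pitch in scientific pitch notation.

The capo raises the open A#1 by 6 semitones to E2; fretting 9 more gives A#1 + 6 + 9 = A#1 + 15 semitones = C#3.
(Also written Db.)

C#3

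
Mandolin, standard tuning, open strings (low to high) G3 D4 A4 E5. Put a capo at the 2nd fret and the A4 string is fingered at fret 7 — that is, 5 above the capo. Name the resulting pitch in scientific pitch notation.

E5

The capo raises the open A4 by 2 semitones to B4; fretting 5 more gives A4 + 2 + 5 = A4 + 7 semitones = E5.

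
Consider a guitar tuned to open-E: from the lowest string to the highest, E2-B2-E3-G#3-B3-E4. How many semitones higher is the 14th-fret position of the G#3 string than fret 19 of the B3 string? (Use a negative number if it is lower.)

-8 semitones

G#3 at fret 14 → A#4 (MIDI 70); B3 at fret 19 → F#5 (MIDI 78).
70 − 78 = -8, so the two pitches are 8 semitones apart.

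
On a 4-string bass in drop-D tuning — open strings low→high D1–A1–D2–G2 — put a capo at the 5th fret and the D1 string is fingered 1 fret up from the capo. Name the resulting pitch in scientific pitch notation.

The capo raises the open D1 by 5 semitones to G1; fretting 1 more gives D1 + 5 + 1 = D1 + 6 semitones = G#1.

G#1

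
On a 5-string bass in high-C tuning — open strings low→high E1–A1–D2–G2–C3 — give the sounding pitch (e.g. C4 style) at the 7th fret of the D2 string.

D2 is MIDI 38. Adding 7 gives 45, which is A2.

A2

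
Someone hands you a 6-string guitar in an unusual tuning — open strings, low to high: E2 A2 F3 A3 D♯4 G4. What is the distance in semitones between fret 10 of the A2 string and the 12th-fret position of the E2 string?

3 semitones

A2 at fret 10 → G3 (MIDI 55); E2 at fret 12 → E3 (MIDI 52).
55 − 52 = 3, so the two pitches are 3 semitones apart, with G3 the higher.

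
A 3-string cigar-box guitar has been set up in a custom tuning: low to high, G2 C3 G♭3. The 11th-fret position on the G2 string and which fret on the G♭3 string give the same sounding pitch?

0

G2 at fret 11 is G2 + 11 semitones = G♭3.
The open G♭3 string is 11 semitones above the open G2, so the same pitch on the G♭3 string lies at fret 11 − 11 = 0.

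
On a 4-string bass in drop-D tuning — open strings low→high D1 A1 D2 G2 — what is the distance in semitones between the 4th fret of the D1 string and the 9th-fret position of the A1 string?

D1 at fret 4 → F#1 (MIDI 30); A1 at fret 9 → F#2 (MIDI 42).
30 − 42 = -12, so the two pitches are 12 semitones apart, with F#2 the higher.

12 semitones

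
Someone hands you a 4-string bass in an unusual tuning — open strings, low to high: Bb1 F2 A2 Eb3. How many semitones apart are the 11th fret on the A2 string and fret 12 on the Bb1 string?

A2 at fret 11 → Ab3 (MIDI 56); Bb1 at fret 12 → Bb2 (MIDI 46).
56 − 46 = 10, so the two pitches are 10 semitones apart, with Ab3 the higher.

10 semitones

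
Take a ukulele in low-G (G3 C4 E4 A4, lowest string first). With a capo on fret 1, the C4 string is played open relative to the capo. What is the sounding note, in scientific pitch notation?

The capo raises the open C4 by 1 semitone to C#4; fretting 0 more gives C4 + 1 + 0 = C4 + 1 semitone = C#4.
(Also written Db.)

C#4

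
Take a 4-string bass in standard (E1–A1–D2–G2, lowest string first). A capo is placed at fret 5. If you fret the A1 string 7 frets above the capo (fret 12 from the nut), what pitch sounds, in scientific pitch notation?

The capo raises the open A1 by 5 semitones to D2; fretting 7 more gives A1 + 5 + 7 = A1 + 12 semitones = A2.

A2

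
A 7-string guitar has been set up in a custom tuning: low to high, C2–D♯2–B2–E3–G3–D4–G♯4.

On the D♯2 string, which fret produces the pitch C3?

C3 is 9 semitones above the open D♯2 (D#–E–F–F#–G–G#–A–A#–B–C), so it sits at fret 9.

9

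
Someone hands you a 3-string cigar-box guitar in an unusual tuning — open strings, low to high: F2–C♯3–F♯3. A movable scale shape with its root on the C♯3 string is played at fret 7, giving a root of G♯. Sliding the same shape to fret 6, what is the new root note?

G

Moving from fret 7 to fret 6 shifts the root by -1 semitone.
G♯ down 1 semitone is G.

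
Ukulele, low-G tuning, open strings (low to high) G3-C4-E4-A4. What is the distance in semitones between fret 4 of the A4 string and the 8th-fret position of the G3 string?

10 semitones

A4 at fret 4 → C♯5 (MIDI 73); G3 at fret 8 → D♯4 (MIDI 63).
73 − 63 = 10, so the two pitches are 10 semitones apart, with C♯5 the higher.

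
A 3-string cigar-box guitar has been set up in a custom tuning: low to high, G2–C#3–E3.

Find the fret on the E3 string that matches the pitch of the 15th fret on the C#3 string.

12

C#3 at fret 15 is C#3 + 15 semitones = E4.
The open E3 string is 3 semitones above the open C#3, so the same pitch on the E3 string lies at fret 15 − 3 = 12.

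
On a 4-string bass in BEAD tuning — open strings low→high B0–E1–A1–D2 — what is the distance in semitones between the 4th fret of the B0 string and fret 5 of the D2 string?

B0 at fret 4 → D#1 (MIDI 27); D2 at fret 5 → G2 (MIDI 43).
27 − 43 = -16, so the two pitches are 16 semitones apart, with G2 the higher.

16 semitones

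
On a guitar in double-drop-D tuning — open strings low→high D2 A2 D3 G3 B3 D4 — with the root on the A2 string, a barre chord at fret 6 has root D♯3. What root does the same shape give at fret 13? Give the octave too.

Moving from fret 6 to fret 13 shifts the root by 7 semitones.
D♯3 up 7 semitones is A♯3.

A♯3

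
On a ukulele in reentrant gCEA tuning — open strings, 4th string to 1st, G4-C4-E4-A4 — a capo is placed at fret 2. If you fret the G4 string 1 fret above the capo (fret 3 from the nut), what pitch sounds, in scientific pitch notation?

A#4

The capo raises the open G4 by 2 semitones to A4; fretting 1 more gives G4 + 2 + 1 = G4 + 3 semitones = A#4.
(Also written Bb.)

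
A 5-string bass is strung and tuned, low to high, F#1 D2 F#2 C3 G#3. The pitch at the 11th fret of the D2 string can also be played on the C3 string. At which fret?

D2 at fret 11 is D2 + 11 semitones = C#3.
The open C3 string is 10 semitones above the open D2, so the same pitch on the C3 string lies at fret 11 − 10 = 1.

1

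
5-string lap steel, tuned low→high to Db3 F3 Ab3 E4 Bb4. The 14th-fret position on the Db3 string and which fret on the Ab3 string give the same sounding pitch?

Db3 at fret 14 is Db3 + 14 semitones = Eb4.
The open Ab3 string is 7 semitones above the open Db3, so the same pitch on the Ab3 string lies at fret 14 − 7 = 7.

7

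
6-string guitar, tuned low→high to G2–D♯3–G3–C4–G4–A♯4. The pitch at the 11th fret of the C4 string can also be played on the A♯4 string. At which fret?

1

Fret 11 on C4 is MIDI 60 + 11 = 71 (B4). On the A♯4 string (open MIDI 70), that pitch is 71 − 70 = fret 1.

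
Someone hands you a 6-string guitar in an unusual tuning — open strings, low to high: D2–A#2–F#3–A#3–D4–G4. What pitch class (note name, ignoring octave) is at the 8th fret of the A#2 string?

F#

The open A#2 string plus 8 semitones: A#–B–C–C#–D–D#–E–F–F#.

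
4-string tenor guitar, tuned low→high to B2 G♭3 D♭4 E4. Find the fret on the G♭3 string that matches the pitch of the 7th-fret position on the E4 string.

E4 at fret 7 is E4 + 7 semitones = B4.
The open G♭3 string is 10 semitones below the open E4, so the same pitch on the G♭3 string lies at fret 7 + 10 = 17.

17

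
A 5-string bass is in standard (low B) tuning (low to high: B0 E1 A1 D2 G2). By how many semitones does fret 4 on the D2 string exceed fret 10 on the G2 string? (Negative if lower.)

-11 semitones

D2 at fret 4 → F#2 (MIDI 42); G2 at fret 10 → F3 (MIDI 53).
42 − 53 = -11, so the two pitches are 11 semitones apart.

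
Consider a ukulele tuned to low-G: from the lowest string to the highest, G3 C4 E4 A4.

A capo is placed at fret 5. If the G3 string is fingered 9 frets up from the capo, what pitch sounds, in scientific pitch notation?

The capo raises the open G3 by 5 semitones to C4; fretting 9 more gives G3 + 5 + 9 = G3 + 14 semitones = A4.

A4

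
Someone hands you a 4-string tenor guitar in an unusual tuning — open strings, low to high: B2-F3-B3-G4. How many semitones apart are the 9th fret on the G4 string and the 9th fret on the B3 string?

G4 at fret 9 → E5 (MIDI 76); B3 at fret 9 → G♯4 (MIDI 68).
76 − 68 = 8, so the two pitches are 8 semitones apart, with E5 the higher.

8 semitones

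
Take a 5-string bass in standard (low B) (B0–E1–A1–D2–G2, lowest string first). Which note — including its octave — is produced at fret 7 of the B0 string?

Each fret is one semitone, so B0 + 7 = F♯1.
(Equivalently spelled G♭1.)

F♯1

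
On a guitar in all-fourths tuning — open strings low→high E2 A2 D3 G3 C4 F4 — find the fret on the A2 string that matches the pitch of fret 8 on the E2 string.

Fret 8 on E2 is MIDI 40 + 8 = 48 (C3). On the A2 string (open MIDI 45), that pitch is 48 − 45 = fret 3.

3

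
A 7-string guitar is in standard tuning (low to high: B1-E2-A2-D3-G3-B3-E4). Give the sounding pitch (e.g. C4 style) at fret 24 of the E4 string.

E4 is MIDI 64. Adding 24 gives 88, which is E6.

E6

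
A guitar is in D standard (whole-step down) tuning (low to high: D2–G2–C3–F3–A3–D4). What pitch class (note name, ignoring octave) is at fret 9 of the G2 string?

E

Each fret is one semitone, so G2 + 9 = E.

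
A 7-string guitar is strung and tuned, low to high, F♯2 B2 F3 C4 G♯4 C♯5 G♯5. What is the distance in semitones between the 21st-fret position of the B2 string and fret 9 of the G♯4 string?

B2 at fret 21 → G♯4 (MIDI 68); G♯4 at fret 9 → F5 (MIDI 77).
68 − 77 = -9, so the two pitches are 9 semitones apart, with F5 the higher.

9 semitones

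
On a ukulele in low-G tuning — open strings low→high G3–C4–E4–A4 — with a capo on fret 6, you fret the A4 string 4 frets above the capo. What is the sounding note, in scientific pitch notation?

G5

The capo raises the open A4 by 6 semitones to D♯5; fretting 4 more gives A4 + 6 + 4 = A4 + 10 semitones = G5.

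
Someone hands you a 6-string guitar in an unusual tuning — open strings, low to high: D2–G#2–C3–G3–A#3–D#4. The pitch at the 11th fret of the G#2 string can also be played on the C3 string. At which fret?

G#2 at fret 11 is G#2 + 11 semitones = G3.
The open C3 string is 4 semitones above the open G#2, so the same pitch on the C3 string lies at fret 11 − 4 = 7.

7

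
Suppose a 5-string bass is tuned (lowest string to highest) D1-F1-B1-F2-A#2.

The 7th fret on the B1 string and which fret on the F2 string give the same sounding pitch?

1

Fret 7 on B1 is MIDI 35 + 7 = 42 (F#2). On the F2 string (open MIDI 41), that pitch is 42 − 41 = fret 1.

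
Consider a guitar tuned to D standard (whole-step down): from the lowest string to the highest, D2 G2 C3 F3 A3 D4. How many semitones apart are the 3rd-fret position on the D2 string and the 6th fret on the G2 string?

D2 at fret 3 → F2 (MIDI 41); G2 at fret 6 → C♯3 (MIDI 49).
41 − 49 = -8, so the two pitches are 8 semitones apart, with C♯3 the higher.

8 semitones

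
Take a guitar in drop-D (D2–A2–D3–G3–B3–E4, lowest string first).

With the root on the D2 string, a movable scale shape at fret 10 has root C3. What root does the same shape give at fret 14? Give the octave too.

E3

Moving from fret 10 to fret 14 shifts the root by 4 semitones.
C3 up 4 semitones is E3.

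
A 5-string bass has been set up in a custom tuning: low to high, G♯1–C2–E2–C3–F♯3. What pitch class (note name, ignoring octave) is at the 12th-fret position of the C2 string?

C2 is MIDI 36. Adding 12 gives 48; 48 mod 12 = 0, i.e. C.

C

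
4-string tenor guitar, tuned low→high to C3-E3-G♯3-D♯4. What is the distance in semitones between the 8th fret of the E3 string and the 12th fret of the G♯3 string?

E3 at fret 8 → C4 (MIDI 60); G♯3 at fret 12 → G♯4 (MIDI 68).
60 − 68 = -8, so the two pitches are 8 semitones apart, with G♯4 the higher.

8 semitones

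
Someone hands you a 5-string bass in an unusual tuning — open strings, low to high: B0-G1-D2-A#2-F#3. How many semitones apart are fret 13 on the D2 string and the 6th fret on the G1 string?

14 semitones

D2 at fret 13 → D#3 (MIDI 51); G1 at fret 6 → C#2 (MIDI 37).
51 − 37 = 14, so the two pitches are 14 semitones apart, with D#3 the higher.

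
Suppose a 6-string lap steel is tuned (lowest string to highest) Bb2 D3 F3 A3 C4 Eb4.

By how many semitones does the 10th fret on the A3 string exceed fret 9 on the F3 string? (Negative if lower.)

5 semitones

A3 at fret 10 → G4 (MIDI 67); F3 at fret 9 → D4 (MIDI 62).
67 − 62 = 5, so the two pitches are 5 semitones apart.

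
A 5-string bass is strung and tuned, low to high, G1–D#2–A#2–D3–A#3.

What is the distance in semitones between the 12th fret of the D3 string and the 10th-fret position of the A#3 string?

D3 at fret 12 → D4 (MIDI 62); A#3 at fret 10 → G#4 (MIDI 68).
62 − 68 = -6, so the two pitches are 6 semitones apart, with G#4 the higher.

6 semitones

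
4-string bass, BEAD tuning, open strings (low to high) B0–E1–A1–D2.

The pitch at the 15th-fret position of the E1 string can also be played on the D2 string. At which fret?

5

E1 at fret 15 is E1 + 15 semitones = G2.
The open D2 string is 10 semitones above the open E1, so the same pitch on the D2 string lies at fret 15 − 10 = 5.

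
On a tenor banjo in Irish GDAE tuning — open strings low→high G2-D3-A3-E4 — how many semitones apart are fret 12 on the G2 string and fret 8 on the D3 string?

G2 at fret 12 → G3 (MIDI 55); D3 at fret 8 → A♯3 (MIDI 58).
55 − 58 = -3, so the two pitches are 3 semitones apart, with A♯3 the higher.

3 semitones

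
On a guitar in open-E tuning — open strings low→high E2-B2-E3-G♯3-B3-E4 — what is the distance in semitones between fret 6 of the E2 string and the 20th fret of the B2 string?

21 semitones

E2 at fret 6 → A♯2 (MIDI 46); B2 at fret 20 → G4 (MIDI 67).
46 − 67 = -21, so the two pitches are 21 semitones apart, with G4 the higher.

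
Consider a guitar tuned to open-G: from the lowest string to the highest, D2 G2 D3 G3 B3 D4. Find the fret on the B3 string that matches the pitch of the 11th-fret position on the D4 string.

Fret 11 on D4 is MIDI 62 + 11 = 73 (C#5). On the B3 string (open MIDI 59), that pitch is 73 − 59 = fret 14.

14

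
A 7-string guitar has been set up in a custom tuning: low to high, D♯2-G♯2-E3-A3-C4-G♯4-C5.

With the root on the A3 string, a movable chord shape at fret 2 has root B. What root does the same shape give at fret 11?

Moving from fret 2 to fret 11 shifts the root by 9 semitones.
B up 9 semitones is G♯.

G♯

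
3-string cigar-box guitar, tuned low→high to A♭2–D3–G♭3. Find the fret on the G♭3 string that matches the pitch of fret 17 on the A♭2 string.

7

Fret 17 on A♭2 is MIDI 44 + 17 = 61 (D♭4). On the G♭3 string (open MIDI 54), that pitch is 61 − 54 = fret 7.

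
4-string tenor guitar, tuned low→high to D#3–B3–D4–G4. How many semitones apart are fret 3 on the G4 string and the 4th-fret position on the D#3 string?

G4 at fret 3 → A#4 (MIDI 70); D#3 at fret 4 → G3 (MIDI 55).
70 − 55 = 15, so the two pitches are 15 semitones apart, with A#4 the higher.

15 semitones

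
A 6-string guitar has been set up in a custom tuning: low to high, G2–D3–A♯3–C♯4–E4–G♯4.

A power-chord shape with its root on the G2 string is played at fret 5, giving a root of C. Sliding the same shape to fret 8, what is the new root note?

D♯

Moving from fret 5 to fret 8 shifts the root by 3 semitones.
C up 3 semitones is D♯.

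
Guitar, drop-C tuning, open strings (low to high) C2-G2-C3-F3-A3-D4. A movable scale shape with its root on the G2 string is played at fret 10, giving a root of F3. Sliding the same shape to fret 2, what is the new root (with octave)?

Moving from fret 10 to fret 2 shifts the root by -8 semitones.
F3 down 8 semitones is A2.

A2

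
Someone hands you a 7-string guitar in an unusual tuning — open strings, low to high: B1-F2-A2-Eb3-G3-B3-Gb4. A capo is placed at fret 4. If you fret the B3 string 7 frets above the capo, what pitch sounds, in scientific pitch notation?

The capo raises the open B3 by 4 semitones to Eb4; fretting 7 more gives B3 + 4 + 7 = B3 + 11 semitones = Bb4.
(Also written A#.)

Bb4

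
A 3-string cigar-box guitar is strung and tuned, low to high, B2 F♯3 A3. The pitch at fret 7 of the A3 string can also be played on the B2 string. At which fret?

17

A3 at fret 7 is A3 + 7 semitones = E4.
The open B2 string is 10 semitones below the open A3, so the same pitch on the B2 string lies at fret 7 + 10 = 17.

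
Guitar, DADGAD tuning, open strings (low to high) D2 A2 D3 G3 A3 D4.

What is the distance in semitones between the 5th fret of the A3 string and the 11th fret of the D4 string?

11 semitones

A3 at fret 5 → D4 (MIDI 62); D4 at fret 11 → C♯5 (MIDI 73).
62 − 73 = -11, so the two pitches are 11 semitones apart, with C♯5 the higher.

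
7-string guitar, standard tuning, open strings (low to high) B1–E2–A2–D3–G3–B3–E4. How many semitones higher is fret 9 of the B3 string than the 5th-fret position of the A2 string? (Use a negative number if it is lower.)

B3 at fret 9 → G#4 (MIDI 68); A2 at fret 5 → D3 (MIDI 50).
68 − 50 = 18, so the two pitches are 18 semitones apart.

18 semitones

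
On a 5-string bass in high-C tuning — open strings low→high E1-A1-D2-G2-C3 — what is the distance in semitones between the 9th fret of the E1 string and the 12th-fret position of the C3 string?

23 semitones

E1 at fret 9 → C#2 (MIDI 37); C3 at fret 12 → C4 (MIDI 60).
37 − 60 = -23, so the two pitches are 23 semitones apart, with C4 the higher.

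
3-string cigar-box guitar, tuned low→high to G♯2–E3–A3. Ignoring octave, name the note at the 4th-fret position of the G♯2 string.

G♯2 is MIDI 44. Adding 4 gives 48; 48 mod 12 = 0, i.e. C.

C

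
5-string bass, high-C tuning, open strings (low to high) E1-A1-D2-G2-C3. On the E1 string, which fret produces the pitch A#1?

6

A#1 is 6 semitones above the open E1 (E–F–F#–G–G#–A–A#), so it sits at fret 6.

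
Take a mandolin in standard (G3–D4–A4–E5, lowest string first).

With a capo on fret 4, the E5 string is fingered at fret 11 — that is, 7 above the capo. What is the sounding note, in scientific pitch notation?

The capo raises the open E5 by 4 semitones to G#5; fretting 7 more gives E5 + 4 + 7 = E5 + 11 semitones = D#6.

D#6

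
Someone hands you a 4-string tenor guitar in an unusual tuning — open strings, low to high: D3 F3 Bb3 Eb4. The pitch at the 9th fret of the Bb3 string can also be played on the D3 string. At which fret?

17

Fret 9 on Bb3 is MIDI 58 + 9 = 67 (G4). On the D3 string (open MIDI 50), that pitch is 67 − 50 = fret 17.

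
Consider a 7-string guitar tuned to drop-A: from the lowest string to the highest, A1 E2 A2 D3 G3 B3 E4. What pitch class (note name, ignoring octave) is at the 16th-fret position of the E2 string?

Each fret is one semitone, so E2 + 16 = G♯.
(Equivalently spelled A♭.)

G♯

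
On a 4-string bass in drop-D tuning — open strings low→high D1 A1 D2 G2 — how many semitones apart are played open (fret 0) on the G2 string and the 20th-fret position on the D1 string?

G2 at fret 0 → G2 (MIDI 43); D1 at fret 20 → A#2 (MIDI 46).
43 − 46 = -3, so the two pitches are 3 semitones apart, with A#2 the higher.

3 semitones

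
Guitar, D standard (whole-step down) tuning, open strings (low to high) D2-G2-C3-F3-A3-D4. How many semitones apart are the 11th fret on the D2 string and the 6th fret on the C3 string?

D2 at fret 11 → C#3 (MIDI 49); C3 at fret 6 → F#3 (MIDI 54).
49 − 54 = -5, so the two pitches are 5 semitones apart, with F#3 the higher.

5 semitones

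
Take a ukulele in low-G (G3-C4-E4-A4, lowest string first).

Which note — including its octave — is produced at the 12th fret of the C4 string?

C5

C4 is MIDI 60. Adding 12 gives 72, which is C5.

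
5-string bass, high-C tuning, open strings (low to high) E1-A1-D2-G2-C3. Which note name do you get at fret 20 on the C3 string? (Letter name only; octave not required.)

G♯

The open C3 string plus 20 semitones: C–C#–D–D#–…–F#–G–G#.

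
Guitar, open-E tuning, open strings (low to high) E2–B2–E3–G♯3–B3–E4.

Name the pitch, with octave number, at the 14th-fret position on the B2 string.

The open B2 string plus 14 semitones: B–C–C#–D–…–B–C–C#.
The walk passes from B into C 2 times, so the octave number goes from 2 to 4.

C♯4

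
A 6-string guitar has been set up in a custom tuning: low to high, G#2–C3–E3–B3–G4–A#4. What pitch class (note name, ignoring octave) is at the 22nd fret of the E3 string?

D

Each fret is one semitone, so E3 + 22 = D.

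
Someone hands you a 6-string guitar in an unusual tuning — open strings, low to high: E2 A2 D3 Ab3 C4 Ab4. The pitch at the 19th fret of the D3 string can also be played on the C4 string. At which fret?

9

D3 at fret 19 is D3 + 19 semitones = A4.
The open C4 string is 10 semitones above the open D3, so the same pitch on the C4 string lies at fret 19 − 10 = 9.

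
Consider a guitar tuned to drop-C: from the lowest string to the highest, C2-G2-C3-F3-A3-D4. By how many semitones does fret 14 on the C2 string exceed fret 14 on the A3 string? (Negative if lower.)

C2 at fret 14 → D3 (MIDI 50); A3 at fret 14 → B4 (MIDI 71).
50 − 71 = -21, so the two pitches are 21 semitones apart.

-21 semitones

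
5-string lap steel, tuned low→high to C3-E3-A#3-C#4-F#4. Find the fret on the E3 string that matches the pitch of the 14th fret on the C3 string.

Fret 14 on C3 is MIDI 48 + 14 = 62 (D4). On the E3 string (open MIDI 52), that pitch is 62 − 52 = fret 10.

10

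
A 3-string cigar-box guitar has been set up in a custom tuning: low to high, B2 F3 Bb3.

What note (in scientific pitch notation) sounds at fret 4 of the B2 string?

The open B2 string plus 4 semitones: B–C–Db–D–Eb.
The walk passes from B into C once, so the octave number goes from 2 to 3.

Eb3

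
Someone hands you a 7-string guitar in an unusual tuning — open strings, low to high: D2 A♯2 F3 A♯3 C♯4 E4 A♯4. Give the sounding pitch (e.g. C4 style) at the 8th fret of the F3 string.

C♯4

The open F3 string plus 8 semitones: F–F#–G–G#–A–A#–B–C–C#.
The walk passes from B into C once, so the octave number goes from 3 to 4.
(Equivalently spelled D♭4.)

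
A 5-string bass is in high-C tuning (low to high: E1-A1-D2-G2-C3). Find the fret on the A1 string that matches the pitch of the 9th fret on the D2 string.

14

D2 at fret 9 is D2 + 9 semitones = B2.
The open A1 string is 5 semitones below the open D2, so the same pitch on the A1 string lies at fret 9 + 5 = 14.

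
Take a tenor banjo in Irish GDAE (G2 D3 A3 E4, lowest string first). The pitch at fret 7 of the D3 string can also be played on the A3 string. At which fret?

0

D3 at fret 7 is D3 + 7 semitones = A3.
The open A3 string is 7 semitones above the open D3, so the same pitch on the A3 string lies at fret 7 − 7 = 0.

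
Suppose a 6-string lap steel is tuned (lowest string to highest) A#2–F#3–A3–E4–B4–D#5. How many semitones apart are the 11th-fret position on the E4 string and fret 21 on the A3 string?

E4 at fret 11 → D#5 (MIDI 75); A3 at fret 21 → F#5 (MIDI 78).
75 − 78 = -3, so the two pitches are 3 semitones apart, with F#5 the higher.

3 semitones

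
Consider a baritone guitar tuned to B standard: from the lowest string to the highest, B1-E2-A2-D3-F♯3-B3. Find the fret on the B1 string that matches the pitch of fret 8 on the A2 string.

Fret 8 on A2 is MIDI 45 + 8 = 53 (F3). On the B1 string (open MIDI 35), that pitch is 53 − 35 = fret 18.

18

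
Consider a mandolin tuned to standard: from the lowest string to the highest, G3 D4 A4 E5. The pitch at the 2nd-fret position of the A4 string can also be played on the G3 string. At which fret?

Fret 2 on A4 is MIDI 69 + 2 = 71 (B4). On the G3 string (open MIDI 55), that pitch is 71 − 55 = fret 16.

16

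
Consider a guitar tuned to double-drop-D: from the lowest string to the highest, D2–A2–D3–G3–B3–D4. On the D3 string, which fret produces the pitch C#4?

11

C#4 is 11 semitones above the open D3 (D–D#–E–F–…–B–C–C#), so it sits at fret 11.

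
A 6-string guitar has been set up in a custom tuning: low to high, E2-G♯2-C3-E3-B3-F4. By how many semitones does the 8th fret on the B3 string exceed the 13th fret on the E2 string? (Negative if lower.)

14 semitones

B3 at fret 8 → G4 (MIDI 67); E2 at fret 13 → F3 (MIDI 53).
67 − 53 = 14, so the two pitches are 14 semitones apart.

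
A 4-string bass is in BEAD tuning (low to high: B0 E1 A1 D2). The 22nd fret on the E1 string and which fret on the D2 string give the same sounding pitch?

12

Fret 22 on E1 is MIDI 28 + 22 = 50 (D3). On the D2 string (open MIDI 38), that pitch is 50 − 38 = fret 12.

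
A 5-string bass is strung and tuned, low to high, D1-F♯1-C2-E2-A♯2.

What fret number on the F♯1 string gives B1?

B1 is 5 semitones above the open F♯1 (F#–G–G#–A–A#–B), so it sits at fret 5.

5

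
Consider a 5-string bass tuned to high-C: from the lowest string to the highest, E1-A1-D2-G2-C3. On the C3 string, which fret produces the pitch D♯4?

D♯4 is 15 semitones above the open C3 (C–C#–D–D#–…–C#–D–D#), so it sits at fret 15.

15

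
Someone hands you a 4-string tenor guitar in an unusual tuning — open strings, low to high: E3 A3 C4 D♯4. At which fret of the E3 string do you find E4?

12

E4 is 12 semitones above the open E3 (E–F–F#–G–…–D–D#–E), so it sits at fret 12.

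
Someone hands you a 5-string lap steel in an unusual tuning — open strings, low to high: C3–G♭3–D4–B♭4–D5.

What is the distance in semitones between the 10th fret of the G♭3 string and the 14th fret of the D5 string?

G♭3 at fret 10 → E4 (MIDI 64); D5 at fret 14 → E6 (MIDI 88).
64 − 88 = -24, so the two pitches are 24 semitones apart, with E6 the higher.

24 semitones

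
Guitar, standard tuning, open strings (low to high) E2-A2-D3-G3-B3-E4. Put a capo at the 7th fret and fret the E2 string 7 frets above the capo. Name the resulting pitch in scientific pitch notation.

The capo raises the open E2 by 7 semitones to B2; fretting 7 more gives E2 + 7 + 7 = E2 + 14 semitones = F♯3.

F♯3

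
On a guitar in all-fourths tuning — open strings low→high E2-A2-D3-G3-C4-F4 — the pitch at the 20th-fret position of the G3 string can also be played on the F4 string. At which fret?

G3 at fret 20 is G3 + 20 semitones = D#5.
The open F4 string is 10 semitones above the open G3, so the same pitch on the F4 string lies at fret 20 − 10 = 10.

10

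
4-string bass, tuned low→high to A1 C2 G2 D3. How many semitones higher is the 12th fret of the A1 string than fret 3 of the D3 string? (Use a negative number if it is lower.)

-8 semitones

A1 at fret 12 → A2 (MIDI 45); D3 at fret 3 → F3 (MIDI 53).
45 − 53 = -8, so the two pitches are 8 semitones apart.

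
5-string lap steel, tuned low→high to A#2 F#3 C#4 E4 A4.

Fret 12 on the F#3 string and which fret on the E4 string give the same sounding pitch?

Fret 12 on F#3 is MIDI 54 + 12 = 66 (F#4). On the E4 string (open MIDI 64), that pitch is 66 − 64 = fret 2.

2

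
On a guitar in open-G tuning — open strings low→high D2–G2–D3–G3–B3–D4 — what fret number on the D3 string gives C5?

C5 is 22 semitones above the open D3 (D–D#–E–F–…–A#–B–C), so it sits at fret 22.

22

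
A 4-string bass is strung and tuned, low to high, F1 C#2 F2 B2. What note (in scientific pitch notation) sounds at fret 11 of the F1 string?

F1 is MIDI 29. Adding 11 gives 40, which is E2.

E2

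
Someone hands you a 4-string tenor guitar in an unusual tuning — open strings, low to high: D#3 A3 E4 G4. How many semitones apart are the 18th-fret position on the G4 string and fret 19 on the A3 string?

G4 at fret 18 → C#6 (MIDI 85); A3 at fret 19 → E5 (MIDI 76).
85 − 76 = 9, so the two pitches are 9 semitones apart, with C#6 the higher.

9 semitones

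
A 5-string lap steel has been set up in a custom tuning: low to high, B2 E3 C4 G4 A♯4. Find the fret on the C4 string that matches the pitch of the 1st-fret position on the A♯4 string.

A♯4 at fret 1 is A♯4 + 1 semitone = B4.
The open C4 string is 10 semitones below the open A♯4, so the same pitch on the C4 string lies at fret 1 + 10 = 11.

11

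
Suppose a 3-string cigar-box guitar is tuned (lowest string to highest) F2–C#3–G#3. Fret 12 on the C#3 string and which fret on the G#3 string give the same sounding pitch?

Fret 12 on C#3 is MIDI 49 + 12 = 61 (C#4). On the G#3 string (open MIDI 56), that pitch is 61 − 56 = fret 5.

5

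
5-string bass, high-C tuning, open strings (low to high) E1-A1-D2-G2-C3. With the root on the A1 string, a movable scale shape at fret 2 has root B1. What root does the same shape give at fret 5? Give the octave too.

D2

Moving from fret 2 to fret 5 shifts the root by 3 semitones.
B1 up 3 semitones is D2.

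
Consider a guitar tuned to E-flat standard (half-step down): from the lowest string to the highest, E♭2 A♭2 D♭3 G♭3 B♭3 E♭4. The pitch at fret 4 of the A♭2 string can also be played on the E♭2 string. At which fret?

A♭2 at fret 4 is A♭2 + 4 semitones = C3.
The open E♭2 string is 5 semitones below the open A♭2, so the same pitch on the E♭2 string lies at fret 4 + 5 = 9.

9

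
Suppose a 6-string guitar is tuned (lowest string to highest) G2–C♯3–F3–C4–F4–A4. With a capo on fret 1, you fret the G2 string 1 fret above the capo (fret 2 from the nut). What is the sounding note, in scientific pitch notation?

A2

The capo raises the open G2 by 1 semitone to G♯2; fretting 1 more gives G2 + 1 + 1 = G2 + 2 semitones = A2.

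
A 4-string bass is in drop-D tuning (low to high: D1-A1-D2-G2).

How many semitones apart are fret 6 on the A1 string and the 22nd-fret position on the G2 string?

A1 at fret 6 → D#2 (MIDI 39); G2 at fret 22 → F4 (MIDI 65).
39 − 65 = -26, so the two pitches are 26 semitones apart, with F4 the higher.

26 semitones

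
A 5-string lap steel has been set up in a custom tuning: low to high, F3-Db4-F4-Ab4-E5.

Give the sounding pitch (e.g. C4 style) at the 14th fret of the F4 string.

The open F4 string plus 14 semitones: F–Gb–G–Ab–…–F–Gb–G.
The walk passes from B into C once, so the octave number goes from 4 to 5.

G5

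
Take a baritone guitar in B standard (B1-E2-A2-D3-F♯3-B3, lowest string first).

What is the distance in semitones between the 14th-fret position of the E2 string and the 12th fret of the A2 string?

E2 at fret 14 → F♯3 (MIDI 54); A2 at fret 12 → A3 (MIDI 57).
54 − 57 = -3, so the two pitches are 3 semitones apart, with A3 the higher.

3 semitones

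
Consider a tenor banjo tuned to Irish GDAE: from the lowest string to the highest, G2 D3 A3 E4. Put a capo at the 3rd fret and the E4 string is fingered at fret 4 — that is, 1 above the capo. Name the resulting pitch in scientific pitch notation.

The capo raises the open E4 by 3 semitones to G4; fretting 1 more gives E4 + 3 + 1 = E4 + 4 semitones = G♯4.

G♯4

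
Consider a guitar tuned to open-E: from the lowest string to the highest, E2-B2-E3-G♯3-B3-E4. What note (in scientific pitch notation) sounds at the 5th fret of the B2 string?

E3

B2 is MIDI 47. Adding 5 gives 52, which is E3.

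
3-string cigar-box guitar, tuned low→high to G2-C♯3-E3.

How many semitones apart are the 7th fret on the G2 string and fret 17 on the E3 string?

19 semitones

G2 at fret 7 → D3 (MIDI 50); E3 at fret 17 → A4 (MIDI 69).
50 − 69 = -19, so the two pitches are 19 semitones apart, with A4 the higher.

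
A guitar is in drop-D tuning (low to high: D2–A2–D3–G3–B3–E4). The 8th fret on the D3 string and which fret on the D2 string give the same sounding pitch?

Fret 8 on D3 is MIDI 50 + 8 = 58 (A♯3). On the D2 string (open MIDI 38), that pitch is 58 − 38 = fret 20.

20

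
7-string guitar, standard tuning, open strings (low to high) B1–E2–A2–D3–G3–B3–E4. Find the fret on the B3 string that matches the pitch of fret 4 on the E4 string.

9

E4 at fret 4 is E4 + 4 semitones = G#4.
The open B3 string is 5 semitones below the open E4, so the same pitch on the B3 string lies at fret 4 + 5 = 9.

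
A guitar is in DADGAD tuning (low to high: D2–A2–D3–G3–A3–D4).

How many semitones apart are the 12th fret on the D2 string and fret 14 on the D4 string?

26 semitones

D2 at fret 12 → D3 (MIDI 50); D4 at fret 14 → E5 (MIDI 76).
50 − 76 = -26, so the two pitches are 26 semitones apart, with E5 the higher.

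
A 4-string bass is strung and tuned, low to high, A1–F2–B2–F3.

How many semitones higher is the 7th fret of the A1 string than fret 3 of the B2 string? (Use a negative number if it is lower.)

A1 at fret 7 → E2 (MIDI 40); B2 at fret 3 → D3 (MIDI 50).
40 − 50 = -10, so the two pitches are 10 semitones apart.

-10 semitones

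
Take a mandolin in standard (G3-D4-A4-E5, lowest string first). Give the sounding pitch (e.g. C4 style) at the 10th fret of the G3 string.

F4

G3 is MIDI 55. Adding 10 gives 65, which is F4.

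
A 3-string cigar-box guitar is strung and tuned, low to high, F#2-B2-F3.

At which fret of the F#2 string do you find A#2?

4

A#2 is 4 semitones above the open F#2 (F#–G–G#–A–A#), so it sits at fret 4.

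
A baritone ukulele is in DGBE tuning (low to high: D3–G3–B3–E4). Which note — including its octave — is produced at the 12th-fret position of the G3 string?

Each fret is one semitone, so G3 + 12 = G4.

G4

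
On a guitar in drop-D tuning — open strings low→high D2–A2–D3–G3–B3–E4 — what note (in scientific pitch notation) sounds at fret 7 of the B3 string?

B3 is MIDI 59. Adding 7 gives 66, which is F#4.
(Equivalently spelled Gb4.)

F#4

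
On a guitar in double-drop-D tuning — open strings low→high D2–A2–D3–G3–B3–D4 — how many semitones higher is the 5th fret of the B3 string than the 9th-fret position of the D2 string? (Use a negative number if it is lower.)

B3 at fret 5 → E4 (MIDI 64); D2 at fret 9 → B2 (MIDI 47).
64 − 47 = 17, so the two pitches are 17 semitones apart.

17 semitones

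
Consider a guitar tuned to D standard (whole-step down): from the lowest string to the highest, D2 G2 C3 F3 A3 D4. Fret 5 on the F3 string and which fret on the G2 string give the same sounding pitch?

F3 at fret 5 is F3 + 5 semitones = A♯3.
The open G2 string is 10 semitones below the open F3, so the same pitch on the G2 string lies at fret 5 + 10 = 15.

15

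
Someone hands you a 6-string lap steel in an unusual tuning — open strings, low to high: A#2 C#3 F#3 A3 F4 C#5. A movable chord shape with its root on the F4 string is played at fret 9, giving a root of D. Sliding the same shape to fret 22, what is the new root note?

Moving from fret 9 to fret 22 shifts the root by 13 semitones.
D up 13 semitones is D#.

D#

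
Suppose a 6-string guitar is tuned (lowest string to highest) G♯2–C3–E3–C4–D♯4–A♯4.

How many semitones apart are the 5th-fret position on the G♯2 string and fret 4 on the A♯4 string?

G♯2 at fret 5 → C♯3 (MIDI 49); A♯4 at fret 4 → D5 (MIDI 74).
49 − 74 = -25, so the two pitches are 25 semitones apart, with D5 the higher.

25 semitones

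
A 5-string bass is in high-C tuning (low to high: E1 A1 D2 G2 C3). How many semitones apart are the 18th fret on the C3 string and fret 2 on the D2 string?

C3 at fret 18 → F#4 (MIDI 66); D2 at fret 2 → E2 (MIDI 40).
66 − 40 = 26, so the two pitches are 26 semitones apart, with F#4 the higher.

26 semitones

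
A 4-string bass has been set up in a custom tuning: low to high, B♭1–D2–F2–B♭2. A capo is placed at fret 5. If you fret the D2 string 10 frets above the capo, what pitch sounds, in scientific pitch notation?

The capo raises the open D2 by 5 semitones to G2; fretting 10 more gives D2 + 5 + 10 = D2 + 15 semitones = F3.

F3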